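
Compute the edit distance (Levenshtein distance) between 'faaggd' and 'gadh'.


Building DP table for s1='faaggd' (len 6) and s2='gadh' (len 4):
       g  a  d  h
    0  1  2  3  4
  f 1  1  2  3  4
  a 2  2  1  2  3
  a 3  3  2  2  3
  g 4  3  3  3  3
  g 5  4  4  4  4
  d 6  5  5  4  5
Edit distance = dp[6][4] = 5

5


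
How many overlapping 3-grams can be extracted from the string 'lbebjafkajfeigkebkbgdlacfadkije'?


String 'lbebjafkajfeigkebkbgdlacfadkije' has length L = 31.
Number of overlapping n-grams = L - n + 1
Substituting: 31 - 3 + 1 = 29

29


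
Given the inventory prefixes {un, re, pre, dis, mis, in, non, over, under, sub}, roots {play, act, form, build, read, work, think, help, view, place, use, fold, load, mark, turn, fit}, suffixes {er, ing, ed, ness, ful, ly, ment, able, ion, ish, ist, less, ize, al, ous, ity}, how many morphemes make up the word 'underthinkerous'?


Segmenting 'underthinkerous' against the inventory:
  'under' -> prefix (morpheme 1)
  'think' -> root (morpheme 2)
  'er' -> suffix (morpheme 3)
  'ous' -> suffix (morpheme 4)
Total morphemes: 4

4


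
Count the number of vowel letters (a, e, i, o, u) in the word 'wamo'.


Scanning each character of 'wamo':
  Position 1: 'w' -> consonant (running count: 0)
  Position 2: 'a' -> vowel (running count: 1)
  Position 3: 'm' -> consonant (running count: 1)
  Position 4: 'o' -> vowel (running count: 2)
Total vowels: 2

2


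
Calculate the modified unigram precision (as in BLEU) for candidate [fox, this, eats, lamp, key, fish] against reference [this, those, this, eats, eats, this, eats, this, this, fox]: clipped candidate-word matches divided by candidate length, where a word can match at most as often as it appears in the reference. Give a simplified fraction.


Reference word counts: {'eats': 3, 'fox': 1, 'this': 5, 'those': 1}
Checking each candidate word (with clipping):
  'fox' -> in reference (ref count 1, used 1/1) -> match (matches: 1)
  'this' -> in reference (ref count 5, used 1/5) -> match (matches: 2)
  'eats' -> in reference (ref count 3, used 1/3) -> match (matches: 3)
  'lamp' -> not in reference -> no match (matches: 3)
  'key' -> not in reference -> no match (matches: 3)
  'fish' -> not in reference -> no match (matches: 3)
Clipped matches: 3, Candidate length: 6
Precision = 3/6 = 1/2

1/2


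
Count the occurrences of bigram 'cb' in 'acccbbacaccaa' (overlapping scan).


Scanning 'acccbbacaccaa' for bigram 'cb':
  Position 0: 'ac' -> no
  Position 1: 'cc' -> no
  Position 2: 'cc' -> no
  Position 3: 'cb' -> MATCH
  Position 4: 'bb' -> no
  Position 5: 'ba' -> no
  Position 6: 'ac' -> no
  Position 7: 'ca' -> no
  Position 8: 'ac' -> no
  Position 9: 'cc' -> no
  Position 10: 'ca' -> no
  Position 11: 'aa' -> no
Total matches: 1

1


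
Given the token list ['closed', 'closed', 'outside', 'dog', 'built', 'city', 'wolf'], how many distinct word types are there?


Listing all tokens and tracking unique types:
  Token 1: 'closed' -> NEW (unique so far: 1)
  Token 2: 'closed' -> duplicate (unique so far: 1)
  Token 3: 'outside' -> NEW (unique so far: 2)
  Token 4: 'dog' -> NEW (unique so far: 3)
  Token 5: 'built' -> NEW (unique so far: 4)
  Token 6: 'city' -> NEW (unique so far: 5)
  Token 7: 'wolf' -> NEW (unique so far: 6)
Unique types: ('built', 'city', 'closed', 'dog', 'outside', 'wolf')
Vocabulary size: 6

6


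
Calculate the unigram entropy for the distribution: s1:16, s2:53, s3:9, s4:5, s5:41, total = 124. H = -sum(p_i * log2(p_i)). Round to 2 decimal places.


Computing entropy H = -sum(p_i * log2(p_i)):
  s1: p = 16/124 = 0.1290, -p*log2(p) = 0.3812
  s2: p = 53/124 = 0.4274, -p*log2(p) = 0.5241
  s3: p = 9/124 = 0.0726, -p*log2(p) = 0.2747
  s4: p = 5/124 = 0.0403, -p*log2(p) = 0.1868
  s5: p = 41/124 = 0.3306, -p*log2(p) = 0.5279
H = sum of terms = 1.8947
Rounded to 2 decimals: 1.89

1.89


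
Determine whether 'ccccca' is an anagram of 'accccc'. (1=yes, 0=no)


Sort characters of 'ccccca': 'accccc'
Sort characters of 'accccc': 'accccc'
Sorted forms match -> they ARE anagrams
Result: 1

1


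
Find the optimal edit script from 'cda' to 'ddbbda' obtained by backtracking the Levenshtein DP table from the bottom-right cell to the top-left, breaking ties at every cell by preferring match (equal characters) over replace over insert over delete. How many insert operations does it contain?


Edit distance = 4. Backtracking from cell (3, 6) with preference match > replace > insert > delete,
then listing the resulting alignment 'cda' -> 'ddbbda' left to right:
  Step 1: insert 'd' [insertion #1]
  Step 2: insert 'd' [insertion #2]
  Step 3: insert 'b' [insertion #3]
  Step 4: replace c->b
  Step 5: keep 'd'
  Step 6: keep 'a'
Total insertions: 3

3


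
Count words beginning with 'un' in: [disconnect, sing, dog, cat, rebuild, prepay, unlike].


Checking each word for prefix 'un':
  'disconnect' -> no (count: 0)
  'sing' -> no (count: 0)
  'dog' -> no (count: 0)
  'cat' -> no (count: 0)
  'rebuild' -> no (count: 0)
  'prepay' -> no (count: 0)
  'unlike' -> YES, starts with 'un' (count: 1)
Total with prefix 'un': 1

1


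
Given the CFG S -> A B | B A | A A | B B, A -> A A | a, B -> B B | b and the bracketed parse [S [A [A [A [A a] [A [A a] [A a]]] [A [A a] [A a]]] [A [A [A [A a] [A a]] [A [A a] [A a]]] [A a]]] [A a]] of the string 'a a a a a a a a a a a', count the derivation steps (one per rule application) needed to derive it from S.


Every bracketed nonterminal node [X ...] in the tree is produced by exactly one rule application.
Reading the tree off as a leftmost derivation:
  Step 1: S  =>  A A   (applied S -> A A)
  Step 2: A A  =>  A A A   (applied A -> A A)
  Step 3: A A A  =>  A A A A   (applied A -> A A)
  Step 4: A A A A  =>  A A A A A   (applied A -> A A)
  Step 5: A A A A A  =>  a A A A A   (applied A -> a)
  Step 6: a A A A A  =>  a A A A A A   (applied A -> A A)
  Step 7: a A A A A A  =>  a a A A A A   (applied A -> a)
  Step 8: a a A A A A  =>  a a a A A A   (applied A -> a)
  Step 9: a a a A A A  =>  a a a A A A A   (applied A -> A A)
  Step 10: a a a A A A A  =>  a a a a A A A   (applied A -> a)
  Step 11: a a a a A A A  =>  a a a a a A A   (applied A -> a)
  Step 12: a a a a a A A  =>  a a a a a A A A   (applied A -> A A)
  Step 13: a a a a a A A A  =>  a a a a a A A A A   (applied A -> A A)
  Step 14: a a a a a A A A A  =>  a a a a a A A A A A   (applied A -> A A)
  Step 15: a a a a a A A A A A  =>  a a a a a a A A A A   (applied A -> a)
  Step 16: a a a a a a A A A A  =>  a a a a a a a A A A   (applied A -> a)
  Step 17: a a a a a a a A A A  =>  a a a a a a a A A A A   (applied A -> A A)
  Step 18: a a a a a a a A A A A  =>  a a a a a a a a A A A   (applied A -> a)
  Step 19: a a a a a a a a A A A  =>  a a a a a a a a a A A   (applied A -> a)
  Step 20: a a a a a a a a a A A  =>  a a a a a a a a a a A   (applied A -> a)
  Step 21: a a a a a a a a a a A  =>  a a a a a a a a a a a   (applied A -> a)
Final yield: a a a a a a a a a a a
Total rewrite steps: 21

21


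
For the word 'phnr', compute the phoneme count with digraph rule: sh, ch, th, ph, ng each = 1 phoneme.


Parsing 'phnr' greedily, digraphs first:
  'ph' -> digraph (1 consonant phoneme) (phonemes so far: 1)
  'n' -> consonant phoneme (phonemes so far: 2)
  'r' -> consonant phoneme (phonemes so far: 3)
Total phonemes: 3

3


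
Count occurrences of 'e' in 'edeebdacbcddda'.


Scanning 'edeebdacbcddda' for 'e':
  Position 0: 'e' -> MATCH (count: 1)
  Position 2: 'e' -> MATCH (count: 2)
  Position 3: 'e' -> MATCH (count: 3)
Total occurrences of 'e': 3

3


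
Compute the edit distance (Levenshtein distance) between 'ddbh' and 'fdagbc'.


Building DP table for s1='ddbh' (len 4) and s2='fdagbc' (len 6):
       f  d  a  g  b  c
    0  1  2  3  4  5  6
  d 1  1  1  2  3  4  5
  d 2  2  1  2  3  4  5
  b 3  3  2  2  3  3  4
  h 4  4  3  3  3  4  4
Edit distance = dp[4][6] = 4

4


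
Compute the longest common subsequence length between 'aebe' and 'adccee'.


DP table for LCS of 'aebe' and 'adccee':
       a  d  c  c  e  e
    0  0  0  0  0  0  0
  a 0  1  1  1  1  1  1
  e 0  1  1  1  1  2  2
  b 0  1  1  1  1  2  2
  e 0  1  1  1  1  2  3
LCS: 'aee'
LCS length = 3

3


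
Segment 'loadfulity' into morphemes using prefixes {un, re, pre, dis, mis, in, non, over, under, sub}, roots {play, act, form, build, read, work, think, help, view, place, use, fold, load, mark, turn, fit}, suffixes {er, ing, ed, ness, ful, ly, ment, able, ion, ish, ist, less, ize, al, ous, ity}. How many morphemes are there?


Segmenting 'loadfulity' against the inventory:
  'load' -> root (morpheme 1)
  'ful' -> suffix (morpheme 2)
  'ity' -> suffix (morpheme 3)
Total morphemes: 3

3


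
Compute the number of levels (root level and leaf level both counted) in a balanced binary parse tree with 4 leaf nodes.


In a balanced binary tree with n leaves the deepest leaf is ceil(log2(n)) edges below the root,
so counting node levels inclusive of root and leaves gives ceil(log2(n)) + 1 levels.
log2(4) = 2.0000
ceil(2.0000) = 2
levels = 2 + 1 = 3

3


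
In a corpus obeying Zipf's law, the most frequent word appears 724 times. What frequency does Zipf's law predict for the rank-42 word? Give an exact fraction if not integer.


Zipf's law: freq(rank) = f1 / rank
f1 = 724, rank = 42
freq = 724 / 42
GCD(724, 42) = 2
Simplified: 362/21

362/21


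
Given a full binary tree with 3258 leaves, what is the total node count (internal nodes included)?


Leaf nodes (terminals): 3258
Internal nodes = n - 1 = 3258 - 1 = 3257
Total = leaves + internal = 3258 + 3257 = 6515

6515


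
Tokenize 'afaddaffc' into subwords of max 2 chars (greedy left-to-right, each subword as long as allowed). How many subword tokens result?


'afaddaffc' has 9 characters.
Chunking with max size 2:
  Chunk 1: 'af' (positions 0-1)
  Chunk 2: 'ad' (positions 2-3)
  Chunk 3: 'da' (positions 4-5)
  Chunk 4: 'ff' (positions 6-7)
  Chunk 5: 'c' (positions 8-8)
Total chunks: ceil(9 / 2) = 5

5


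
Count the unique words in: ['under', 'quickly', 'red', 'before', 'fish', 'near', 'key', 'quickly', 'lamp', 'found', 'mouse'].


Listing all tokens and tracking unique types:
  Token 1: 'under' -> NEW (unique so far: 1)
  Token 2: 'quickly' -> NEW (unique so far: 2)
  Token 3: 'red' -> NEW (unique so far: 3)
  Token 4: 'before' -> NEW (unique so far: 4)
  Token 5: 'fish' -> NEW (unique so far: 5)
  Token 6: 'near' -> NEW (unique so far: 6)
  Token 7: 'key' -> NEW (unique so far: 7)
  Token 8: 'quickly' -> duplicate (unique so far: 7)
  Token 9: 'lamp' -> NEW (unique so far: 8)
  Token 10: 'found' -> NEW (unique so far: 9)
  Token 11: 'mouse' -> NEW (unique so far: 10)
Unique types: ('before', 'fish', 'found', 'key', 'lamp', 'mouse', 'near', 'quickly', 'red', 'under')
Vocabulary size: 10

10


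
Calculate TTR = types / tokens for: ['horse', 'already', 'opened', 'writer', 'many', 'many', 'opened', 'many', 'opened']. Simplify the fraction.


Tokens: 9
Unique types: ('already', 'horse', 'many', 'opened', 'writer') = 5
TTR = 5/9
Already in lowest terms.

5/9


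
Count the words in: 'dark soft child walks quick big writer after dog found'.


Counting words by splitting on spaces:
  Word 1: 'dark'
  Word 2: 'soft'
  Word 3: 'child'
  Word 4: 'walks'
  Word 5: 'quick'
  Word 6: 'big'
  Word 7: 'writer'
  Word 8: 'after'
  Word 9: 'dog'
  Word 10: 'found'
Total words: 10

10


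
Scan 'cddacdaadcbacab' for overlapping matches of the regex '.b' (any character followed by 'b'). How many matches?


Pattern: .b means any character followed by 'b'.
Scanning 'cddacdaadcbacab' position-by-position:
  Pos 0: window 'cd' -> no
  Pos 1: window 'dd' -> no
  Pos 2: window 'da' -> no
  Pos 3: window 'ac' -> no
  Pos 4: window 'cd' -> no
  Pos 5: window 'da' -> no
  Pos 6: window 'aa' -> no
  Pos 7: window 'ad' -> no
  Pos 8: window 'dc' -> no
  Pos 9: window 'cb' -> MATCH
  Pos 10: window 'ba' -> no
  Pos 11: window 'ac' -> no
  Pos 12: window 'ca' -> no
  Pos 13: window 'ab' -> MATCH
  Pos 14: window 'b' -> no
Total matches: 2

2


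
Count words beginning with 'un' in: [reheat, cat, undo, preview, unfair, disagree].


Checking each word for prefix 'un':
  'reheat' -> no (count: 0)
  'cat' -> no (count: 0)
  'undo' -> YES, starts with 'un' (count: 1)
  'preview' -> no (count: 1)
  'unfair' -> YES, starts with 'un' (count: 2)
  'disagree' -> no (count: 2)
Total with prefix 'un': 2

2


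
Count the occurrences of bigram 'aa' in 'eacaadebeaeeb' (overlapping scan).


Scanning 'eacaadebeaeeb' for bigram 'aa':
  Position 0: 'ea' -> no
  Position 1: 'ac' -> no
  Position 2: 'ca' -> no
  Position 3: 'aa' -> MATCH
  Position 4: 'ad' -> no
  Position 5: 'de' -> no
  Position 6: 'eb' -> no
  Position 7: 'be' -> no
  Position 8: 'ea' -> no
  Position 9: 'ae' -> no
  Position 10: 'ee' -> no
  Position 11: 'eb' -> no
Total matches: 1

1


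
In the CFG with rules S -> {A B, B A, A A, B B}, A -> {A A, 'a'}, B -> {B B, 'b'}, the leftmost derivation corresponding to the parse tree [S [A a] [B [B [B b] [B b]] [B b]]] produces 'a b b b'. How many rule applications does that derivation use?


Every bracketed nonterminal node [X ...] in the tree is produced by exactly one rule application.
Reading the tree off as a leftmost derivation:
  Step 1: S  =>  A B   (applied S -> A B)
  Step 2: A B  =>  a B   (applied A -> a)
  Step 3: a B  =>  a B B   (applied B -> B B)
  Step 4: a B B  =>  a B B B   (applied B -> B B)
  Step 5: a B B B  =>  a b B B   (applied B -> b)
  Step 6: a b B B  =>  a b b B   (applied B -> b)
  Step 7: a b b B  =>  a b b b   (applied B -> b)
Final yield: a b b b
Total rewrite steps: 7

7


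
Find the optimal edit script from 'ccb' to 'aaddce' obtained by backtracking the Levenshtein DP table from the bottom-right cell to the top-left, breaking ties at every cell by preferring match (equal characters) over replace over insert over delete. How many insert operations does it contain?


Edit distance = 5. Backtracking from cell (3, 6) with preference match > replace > insert > delete,
then listing the resulting alignment 'ccb' -> 'aaddce' left to right:
  Step 1: insert 'a' [insertion #1]
  Step 2: insert 'a' [insertion #2]
  Step 3: insert 'd' [insertion #3]
  Step 4: replace c->d
  Step 5: keep 'c'
  Step 6: replace b->e
Total insertions: 3

3


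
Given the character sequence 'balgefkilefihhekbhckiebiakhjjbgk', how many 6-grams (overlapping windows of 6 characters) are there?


String 'balgefkilefihhekbhckiebiakhjjbgk' has length L = 32.
Number of overlapping n-grams = L - n + 1
Substituting: 32 - 6 + 1 = 27

27


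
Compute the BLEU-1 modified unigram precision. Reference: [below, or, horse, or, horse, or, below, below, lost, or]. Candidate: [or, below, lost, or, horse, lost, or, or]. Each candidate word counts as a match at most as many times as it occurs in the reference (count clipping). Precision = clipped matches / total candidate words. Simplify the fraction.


Reference word counts: {'below': 3, 'horse': 2, 'lost': 1, 'or': 4}
Checking each candidate word (with clipping):
  'or' -> in reference (ref count 4, used 1/4) -> match (matches: 1)
  'below' -> in reference (ref count 3, used 1/3) -> match (matches: 2)
  'lost' -> in reference (ref count 1, used 1/1) -> match (matches: 3)
  'or' -> in reference (ref count 4, used 2/4) -> match (matches: 4)
  'horse' -> in reference (ref count 2, used 1/2) -> match (matches: 5)
  'lost' -> ref count 1 already used up (1/1) -> clipped, no match (matches: 5)
  'or' -> in reference (ref count 4, used 3/4) -> match (matches: 6)
  'or' -> in reference (ref count 4, used 4/4) -> match (matches: 7)
Clipped matches: 7, Candidate length: 8
Precision = 7/8

7/8


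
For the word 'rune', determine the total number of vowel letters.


Scanning each character of 'rune':
  Position 1: 'r' -> consonant (running count: 0)
  Position 2: 'u' -> vowel (running count: 1)
  Position 3: 'n' -> consonant (running count: 1)
  Position 4: 'e' -> vowel (running count: 2)
Total vowels: 2

2


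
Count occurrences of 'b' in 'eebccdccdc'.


Scanning 'eebccdccdc' for 'b':
  Position 2: 'b' -> MATCH (count: 1)
Total occurrences of 'b': 1

1


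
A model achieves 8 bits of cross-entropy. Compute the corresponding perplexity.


Perplexity formula: PP = 2^H
H = 8
PP = 2^8
Steps: 2^1 = 2, 2^2 = 4, 2^3 = 8, 2^4 = 16, 2^5 = 32, 2^6 = 64, 2^7 = 128, 2^8 = 256
PP = 256

256


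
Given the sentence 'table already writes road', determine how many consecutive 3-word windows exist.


Word trigrams from [4] words:
  Trigram 1: (table already writes)
  Trigram 2: (already writes road)
Total word trigrams: 4 - 2 = 2

2


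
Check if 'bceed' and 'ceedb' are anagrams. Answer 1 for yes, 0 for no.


Sort characters of 'bceed': 'bcdee'
Sort characters of 'ceedb': 'bcdee'
Sorted forms match -> they ARE anagrams
Result: 1

1


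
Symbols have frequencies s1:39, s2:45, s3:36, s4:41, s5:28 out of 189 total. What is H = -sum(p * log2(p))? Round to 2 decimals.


Computing entropy H = -sum(p_i * log2(p_i)):
  s1: p = 39/189 = 0.2063, -p*log2(p) = 0.4698
  s2: p = 45/189 = 0.2381, -p*log2(p) = 0.4929
  s3: p = 36/189 = 0.1905, -p*log2(p) = 0.4557
  s4: p = 41/189 = 0.2169, -p*log2(p) = 0.4783
  s5: p = 28/189 = 0.1481, -p*log2(p) = 0.4081
H = sum of terms = 2.3048
Rounded to 2 decimals: 2.30

2.30


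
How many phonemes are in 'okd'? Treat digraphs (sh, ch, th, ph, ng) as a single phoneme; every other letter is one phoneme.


Parsing 'okd' greedily, digraphs first:
  'o' -> vowel phoneme (phonemes so far: 1)
  'k' -> consonant phoneme (phonemes so far: 2)
  'd' -> consonant phoneme (phonemes so far: 3)
Total phonemes: 3

3


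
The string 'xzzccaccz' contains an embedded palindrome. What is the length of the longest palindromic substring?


Scanning 'xzzccaccz' for palindromic substrings.
Substring at positions 2-8: 'zccaccz'.
Check: reverse('zccaccz') = 'zccaccz' -> palindrome confirmed.
Neighbouring characters ('z' / '-') break symmetry, so it cannot extend further.
No longer palindromic substring exists; longest length = 7

7


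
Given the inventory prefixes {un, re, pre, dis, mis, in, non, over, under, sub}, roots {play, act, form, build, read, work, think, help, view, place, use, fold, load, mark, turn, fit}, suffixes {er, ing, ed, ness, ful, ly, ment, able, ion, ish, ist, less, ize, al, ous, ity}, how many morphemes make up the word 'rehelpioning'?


Segmenting 'rehelpioning' against the inventory:
  're' -> prefix (morpheme 1)
  'help' -> root (morpheme 2)
  'ion' -> suffix (morpheme 3)
  'ing' -> suffix (morpheme 4)
Total morphemes: 4

4


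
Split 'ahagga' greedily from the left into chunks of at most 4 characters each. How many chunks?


'ahagga' has 6 characters.
Chunking with max size 4:
  Chunk 1: 'ahag' (positions 0-3)
  Chunk 2: 'ga' (positions 4-5)
Total chunks: ceil(6 / 4) = 2

2


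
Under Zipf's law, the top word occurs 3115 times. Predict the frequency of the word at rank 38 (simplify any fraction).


Zipf's law: freq(rank) = f1 / rank
f1 = 3115, rank = 38
freq = 3115 / 38
GCD(3115, 38) = 1
Simplified: 3115/38

3115/38


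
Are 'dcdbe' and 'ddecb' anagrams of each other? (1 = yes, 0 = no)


Sort characters of 'dcdbe': 'bcdde'
Sort characters of 'ddecb': 'bcdde'
Sorted forms match -> they ARE anagrams
Result: 1

1


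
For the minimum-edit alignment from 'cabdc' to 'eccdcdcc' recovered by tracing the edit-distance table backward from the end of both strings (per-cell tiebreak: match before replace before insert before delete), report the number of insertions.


Edit distance = 5. Backtracking from cell (5, 8) with preference match > replace > insert > delete,
then listing the resulting alignment 'cabdc' -> 'eccdcdcc' left to right:
  Step 1: insert 'e' [insertion #1]
  Step 2: insert 'c' [insertion #2]
  Step 3: keep 'c'
  Step 4: replace a->d
  Step 5: replace b->c
  Step 6: keep 'd'
  Step 7: insert 'c' [insertion #3]
  Step 8: keep 'c'
Total insertions: 3

3


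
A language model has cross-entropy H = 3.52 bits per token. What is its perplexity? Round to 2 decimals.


Perplexity formula: PP = 2^H
H = 3.52
PP = 2^3.52
Decompose: 2^3.52 = 2^3 * 2^0.52
2^3 = 8, 2^0.52 ~ 1.4339552
PP ~ 8 * 1.4339552 = 11.4716416
Rounded to 2 decimals: 11.47

11.47


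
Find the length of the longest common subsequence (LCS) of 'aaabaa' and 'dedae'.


DP table for LCS of 'aaabaa' and 'dedae':
       d  e  d  a  e
    0  0  0  0  0  0
  a 0  0  0  0  1  1
  a 0  0  0  0  1  1
  a 0  0  0  0  1  1
  b 0  0  0  0  1  1
  a 0  0  0  0  1  1
  a 0  0  0  0  1  1
LCS: 'a'
LCS length = 1

1


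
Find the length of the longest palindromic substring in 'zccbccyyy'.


Scanning 'zccbccyyy' for palindromic substrings.
Substring at positions 1-5: 'ccbcc'.
Check: reverse('ccbcc') = 'ccbcc' -> palindrome confirmed.
Neighbouring characters ('z' / 'y') break symmetry, so it cannot extend further.
No longer palindromic substring exists; longest length = 5

5


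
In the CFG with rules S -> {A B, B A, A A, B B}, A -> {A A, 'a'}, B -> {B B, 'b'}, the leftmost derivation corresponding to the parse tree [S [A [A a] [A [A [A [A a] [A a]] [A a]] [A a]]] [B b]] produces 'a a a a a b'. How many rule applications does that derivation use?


Every bracketed nonterminal node [X ...] in the tree is produced by exactly one rule application.
Reading the tree off as a leftmost derivation:
  Step 1: S  =>  A B   (applied S -> A B)
  Step 2: A B  =>  A A B   (applied A -> A A)
  Step 3: A A B  =>  a A B   (applied A -> a)
  Step 4: a A B  =>  a A A B   (applied A -> A A)
  Step 5: a A A B  =>  a A A A B   (applied A -> A A)
  Step 6: a A A A B  =>  a A A A A B   (applied A -> A A)
  Step 7: a A A A A B  =>  a a A A A B   (applied A -> a)
  Step 8: a a A A A B  =>  a a a A A B   (applied A -> a)
  Step 9: a a a A A B  =>  a a a a A B   (applied A -> a)
  Step 10: a a a a A B  =>  a a a a a B   (applied A -> a)
  Step 11: a a a a a B  =>  a a a a a b   (applied B -> b)
Final yield: a a a a a b
Total rewrite steps: 11

11


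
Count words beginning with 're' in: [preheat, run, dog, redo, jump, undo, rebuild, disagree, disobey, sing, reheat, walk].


Checking each word for prefix 're':
  'preheat' -> no (count: 0)
  'run' -> no (count: 0)
  'dog' -> no (count: 0)
  'redo' -> YES, starts with 're' (count: 1)
  'jump' -> no (count: 1)
  'undo' -> no (count: 1)
  'rebuild' -> YES, starts with 're' (count: 2)
  'disagree' -> no (count: 2)
  'disobey' -> no (count: 2)
  'sing' -> no (count: 2)
  'reheat' -> YES, starts with 're' (count: 3)
  'walk' -> no (count: 3)
Total with prefix 're': 3

3


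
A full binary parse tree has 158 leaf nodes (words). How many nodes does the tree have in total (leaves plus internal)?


Leaf nodes (terminals): 158
Internal nodes = n - 1 = 158 - 1 = 157
Total = leaves + internal = 158 + 157 = 315

315


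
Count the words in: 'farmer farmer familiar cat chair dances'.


Counting words by splitting on spaces:
  Word 1: 'farmer'
  Word 2: 'farmer'
  Word 3: 'familiar'
  Word 4: 'cat'
  Word 5: 'chair'
  Word 6: 'dances'
Total words: 6

6


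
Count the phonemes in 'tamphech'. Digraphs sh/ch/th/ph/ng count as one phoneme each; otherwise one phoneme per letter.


Parsing 'tamphech' greedily, digraphs first:
  't' -> consonant phoneme (phonemes so far: 1)
  'a' -> vowel phoneme (phonemes so far: 2)
  'm' -> consonant phoneme (phonemes so far: 3)
  'ph' -> digraph (1 consonant phoneme) (phonemes so far: 4)
  'e' -> vowel phoneme (phonemes so far: 5)
  'ch' -> digraph (1 consonant phoneme) (phonemes so far: 6)
Total phonemes: 6

6


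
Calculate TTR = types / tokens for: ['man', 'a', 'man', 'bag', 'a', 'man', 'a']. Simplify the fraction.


Tokens: 7
Unique types: ('a', 'bag', 'man') = 3
TTR = 3/7
Already in lowest terms.

3/7


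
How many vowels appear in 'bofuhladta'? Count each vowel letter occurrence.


Scanning each character of 'bofuhladta':
  Position 1: 'b' -> consonant (running count: 0)
  Position 2: 'o' -> vowel (running count: 1)
  Position 3: 'f' -> consonant (running count: 1)
  Position 4: 'u' -> vowel (running count: 2)
  Position 5: 'h' -> consonant (running count: 2)
  Position 6: 'l' -> consonant (running count: 2)
  Position 7: 'a' -> vowel (running count: 3)
  Position 8: 'd' -> consonant (running count: 3)
  Position 9: 't' -> consonant (running count: 3)
  Position 10: 'a' -> vowel (running count: 4)
Total vowels: 4

4


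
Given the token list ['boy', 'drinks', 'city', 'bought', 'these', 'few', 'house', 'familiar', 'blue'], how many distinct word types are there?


Listing all tokens and tracking unique types:
  Token 1: 'boy' -> NEW (unique so far: 1)
  Token 2: 'drinks' -> NEW (unique so far: 2)
  Token 3: 'city' -> NEW (unique so far: 3)
  Token 4: 'bought' -> NEW (unique so far: 4)
  Token 5: 'these' -> NEW (unique so far: 5)
  Token 6: 'few' -> NEW (unique so far: 6)
  Token 7: 'house' -> NEW (unique so far: 7)
  Token 8: 'familiar' -> NEW (unique so far: 8)
  Token 9: 'blue' -> NEW (unique so far: 9)
Unique types: ('blue', 'bought', 'boy', 'city', 'drinks', 'familiar', 'few', 'house', 'these')
Vocabulary size: 9

9


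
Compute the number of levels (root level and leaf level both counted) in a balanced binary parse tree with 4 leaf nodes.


In a balanced binary tree with n leaves the deepest leaf is ceil(log2(n)) edges below the root,
so counting node levels inclusive of root and leaves gives ceil(log2(n)) + 1 levels.
log2(4) = 2.0000
ceil(2.0000) = 2
levels = 2 + 1 = 3

3


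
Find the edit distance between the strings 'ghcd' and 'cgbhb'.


Building DP table for s1='ghcd' (len 4) and s2='cgbhb' (len 5):
       c  g  b  h  b
    0  1  2  3  4  5
  g 1  1  1  2  3  4
  h 2  2  2  2  2  3
  c 3  2  3  3  3  3
  d 4  3  3  4  4  4
Edit distance = dp[4][5] = 4

4


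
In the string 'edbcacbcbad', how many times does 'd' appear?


Scanning 'edbcacbcbad' for 'd':
  Position 1: 'd' -> MATCH (count: 1)
  Position 10: 'd' -> MATCH (count: 2)
Total occurrences of 'd': 2

2


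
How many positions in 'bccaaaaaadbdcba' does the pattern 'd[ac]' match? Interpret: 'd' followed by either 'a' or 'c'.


Pattern: d[ac] means 'd' followed by either 'a' or 'c'.
Scanning 'bccaaaaaadbdcba' position-by-position:
  Pos 0: window 'bc' -> no
  Pos 1: window 'cc' -> no
  Pos 2: window 'ca' -> no
  Pos 3: window 'aa' -> no
  Pos 4: window 'aa' -> no
  Pos 5: window 'aa' -> no
  Pos 6: window 'aa' -> no
  Pos 7: window 'aa' -> no
  Pos 8: window 'ad' -> no
  Pos 9: window 'db' -> no
  Pos 10: window 'bd' -> no
  Pos 11: window 'dc' -> MATCH
  Pos 12: window 'cb' -> no
  Pos 13: window 'ba' -> no
  Pos 14: window 'a' -> no
Total matches: 1

1


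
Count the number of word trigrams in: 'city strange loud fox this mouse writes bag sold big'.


Word trigrams from [10] words:
  Trigram 1: (city strange loud)
  Trigram 2: (strange loud fox)
  Trigram 3: (loud fox this)
  Trigram 4: (fox this mouse)
  Trigram 5: (this mouse writes)
  Trigram 6: (mouse writes bag)
  Trigram 7: (writes bag sold)
  Trigram 8: (bag sold big)
Total word trigrams: 10 - 2 = 8

8


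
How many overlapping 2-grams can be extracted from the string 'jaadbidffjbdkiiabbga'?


String 'jaadbidffjbdkiiabbga' has length L = 20.
Number of overlapping n-grams = L - n + 1
Substituting: 20 - 2 + 1 = 19

19


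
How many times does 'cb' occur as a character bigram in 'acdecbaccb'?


Scanning 'acdecbaccb' for bigram 'cb':
  Position 0: 'ac' -> no
  Position 1: 'cd' -> no
  Position 2: 'de' -> no
  Position 3: 'ec' -> no
  Position 4: 'cb' -> MATCH
  Position 5: 'ba' -> no
  Position 6: 'ac' -> no
  Position 7: 'cc' -> no
  Position 8: 'cb' -> MATCH
Total matches: 2

2


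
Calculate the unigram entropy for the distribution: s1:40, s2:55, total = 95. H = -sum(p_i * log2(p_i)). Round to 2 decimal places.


Computing entropy H = -sum(p_i * log2(p_i)):
  s1: p = 40/95 = 0.4211, -p*log2(p) = 0.5254
  s2: p = 55/95 = 0.5789, -p*log2(p) = 0.4565
H = sum of terms = 0.9819
Rounded to 2 decimals: 0.98

0.98


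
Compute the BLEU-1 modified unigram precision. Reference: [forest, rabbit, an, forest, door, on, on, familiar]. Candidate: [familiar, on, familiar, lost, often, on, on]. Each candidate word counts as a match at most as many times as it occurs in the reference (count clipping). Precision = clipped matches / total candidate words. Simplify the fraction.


Reference word counts: {'an': 1, 'door': 1, 'familiar': 1, 'forest': 2, 'on': 2, 'rabbit': 1}
Checking each candidate word (with clipping):
  'familiar' -> in reference (ref count 1, used 1/1) -> match (matches: 1)
  'on' -> in reference (ref count 2, used 1/2) -> match (matches: 2)
  'familiar' -> ref count 1 already used up (1/1) -> clipped, no match (matches: 2)
  'lost' -> not in reference -> no match (matches: 2)
  'often' -> not in reference -> no match (matches: 2)
  'on' -> in reference (ref count 2, used 2/2) -> match (matches: 3)
  'on' -> ref count 2 already used up (2/2) -> clipped, no match (matches: 3)
Clipped matches: 3, Candidate length: 7
Precision = 3/7

3/7


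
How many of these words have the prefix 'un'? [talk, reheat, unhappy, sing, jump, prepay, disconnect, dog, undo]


Checking each word for prefix 'un':
  'talk' -> no (count: 0)
  'reheat' -> no (count: 0)
  'unhappy' -> YES, starts with 'un' (count: 1)
  'sing' -> no (count: 1)
  'jump' -> no (count: 1)
  'prepay' -> no (count: 1)
  'disconnect' -> no (count: 1)
  'dog' -> no (count: 1)
  'undo' -> YES, starts with 'un' (count: 2)
Total with prefix 'un': 2

2


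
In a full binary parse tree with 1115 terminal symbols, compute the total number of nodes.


Leaf nodes (terminals): 1115
Internal nodes = n - 1 = 1115 - 1 = 1114
Total = leaves + internal = 1115 + 1114 = 2229

2229


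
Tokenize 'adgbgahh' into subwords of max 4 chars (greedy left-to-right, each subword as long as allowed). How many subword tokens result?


'adgbgahh' has 8 characters.
Chunking with max size 4:
  Chunk 1: 'adgb' (positions 0-3)
  Chunk 2: 'gahh' (positions 4-7)
Total chunks: ceil(8 / 4) = 2

2


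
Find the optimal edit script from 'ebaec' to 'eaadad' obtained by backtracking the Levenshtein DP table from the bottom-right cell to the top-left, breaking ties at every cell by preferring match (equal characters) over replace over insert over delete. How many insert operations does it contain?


Edit distance = 4. Backtracking from cell (5, 6) with preference match > replace > insert > delete,
then listing the resulting alignment 'ebaec' -> 'eaadad' left to right:
  Step 1: keep 'e'
  Step 2: replace b->a
  Step 3: keep 'a'
  Step 4: insert 'd' [insertion #1]
  Step 5: replace e->a
  Step 6: replace c->d
Total insertions: 1

1


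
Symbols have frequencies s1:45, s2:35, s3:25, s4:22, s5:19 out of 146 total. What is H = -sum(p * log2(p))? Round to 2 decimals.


Computing entropy H = -sum(p_i * log2(p_i)):
  s1: p = 45/146 = 0.3082, -p*log2(p) = 0.5233
  s2: p = 35/146 = 0.2397, -p*log2(p) = 0.4940
  s3: p = 25/146 = 0.1712, -p*log2(p) = 0.4360
  s4: p = 22/146 = 0.1507, -p*log2(p) = 0.4114
  s5: p = 19/146 = 0.1301, -p*log2(p) = 0.3828
H = sum of terms = 2.2475
Rounded to 2 decimals: 2.25

2.25


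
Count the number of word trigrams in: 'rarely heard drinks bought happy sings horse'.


Word trigrams from [7] words:
  Trigram 1: (rarely heard drinks)
  Trigram 2: (heard drinks bought)
  Trigram 3: (drinks bought happy)
  Trigram 4: (bought happy sings)
  Trigram 5: (happy sings horse)
Total word trigrams: 7 - 2 = 5

5


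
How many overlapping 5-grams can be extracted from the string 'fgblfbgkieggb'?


String 'fgblfbgkieggb' has length L = 13.
Number of overlapping n-grams = L - n + 1
Substituting: 13 - 5 + 1 = 9

9


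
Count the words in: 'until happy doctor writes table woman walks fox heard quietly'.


Counting words by splitting on spaces:
  Word 1: 'until'
  Word 2: 'happy'
  Word 3: 'doctor'
  Word 4: 'writes'
  Word 5: 'table'
  Word 6: 'woman'
  Word 7: 'walks'
  Word 8: 'fox'
  Word 9: 'heard'
  Word 10: 'quietly'
Total words: 10

10


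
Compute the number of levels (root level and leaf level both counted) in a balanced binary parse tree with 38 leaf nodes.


In a balanced binary tree with n leaves the deepest leaf is ceil(log2(n)) edges below the root,
so counting node levels inclusive of root and leaves gives ceil(log2(n)) + 1 levels.
log2(38) = 5.2479
ceil(5.2479) = 6
levels = 6 + 1 = 7

7


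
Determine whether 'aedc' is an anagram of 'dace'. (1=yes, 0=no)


Sort characters of 'aedc': 'acde'
Sort characters of 'dace': 'acde'
Sorted forms match -> they ARE anagrams
Result: 1

1


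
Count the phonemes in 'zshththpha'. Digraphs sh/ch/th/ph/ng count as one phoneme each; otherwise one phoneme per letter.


Parsing 'zshththpha' greedily, digraphs first:
  'z' -> consonant phoneme (phonemes so far: 1)
  'sh' -> digraph (1 consonant phoneme) (phonemes so far: 2)
  'th' -> digraph (1 consonant phoneme) (phonemes so far: 3)
  'th' -> digraph (1 consonant phoneme) (phonemes so far: 4)
  'ph' -> digraph (1 consonant phoneme) (phonemes so far: 5)
  'a' -> vowel phoneme (phonemes so far: 6)
Total phonemes: 6

6


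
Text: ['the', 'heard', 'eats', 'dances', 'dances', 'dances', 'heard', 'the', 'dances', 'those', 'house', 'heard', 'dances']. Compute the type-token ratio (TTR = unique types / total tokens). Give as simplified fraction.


Tokens: 13
Unique types: ('dances', 'eats', 'heard', 'house', 'the', 'those') = 6
TTR = 6/13
Already in lowest terms.

6/13


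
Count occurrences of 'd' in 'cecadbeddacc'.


Scanning 'cecadbeddacc' for 'd':
  Position 4: 'd' -> MATCH (count: 1)
  Position 7: 'd' -> MATCH (count: 2)
  Position 8: 'd' -> MATCH (count: 3)
Total occurrences of 'd': 3

3


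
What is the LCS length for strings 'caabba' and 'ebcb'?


DP table for LCS of 'caabba' and 'ebcb':
       e  b  c  b
    0  0  0  0  0
  c 0  0  0  1  1
  a 0  0  0  1  1
  a 0  0  0  1  1
  b 0  0  1  1  2
  b 0  0  1  1  2
  a 0  0  1  1  2
LCS: 'cb'
LCS length = 2

2


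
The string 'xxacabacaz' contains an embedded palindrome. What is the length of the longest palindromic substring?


Scanning 'xxacabacaz' for palindromic substrings.
Substring at positions 2-8: 'acabaca'.
Check: reverse('acabaca') = 'acabaca' -> palindrome confirmed.
Neighbouring characters ('x' / 'z') break symmetry, so it cannot extend further.
No longer palindromic substring exists; longest length = 7

7


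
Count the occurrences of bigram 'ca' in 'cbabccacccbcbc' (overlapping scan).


Scanning 'cbabccacccbcbc' for bigram 'ca':
  Position 0: 'cb' -> no
  Position 1: 'ba' -> no
  Position 2: 'ab' -> no
  Position 3: 'bc' -> no
  Position 4: 'cc' -> no
  Position 5: 'ca' -> MATCH
  Position 6: 'ac' -> no
  Position 7: 'cc' -> no
  Position 8: 'cc' -> no
  Position 9: 'cb' -> no
  Position 10: 'bc' -> no
  Position 11: 'cb' -> no
  Position 12: 'bc' -> no
Total matches: 1

1


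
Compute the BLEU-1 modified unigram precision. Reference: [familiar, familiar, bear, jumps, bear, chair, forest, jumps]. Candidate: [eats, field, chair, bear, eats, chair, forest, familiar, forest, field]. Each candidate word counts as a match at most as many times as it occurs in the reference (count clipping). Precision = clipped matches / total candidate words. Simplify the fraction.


Reference word counts: {'bear': 2, 'chair': 1, 'familiar': 2, 'forest': 1, 'jumps': 2}
Checking each candidate word (with clipping):
  'eats' -> not in reference -> no match (matches: 0)
  'field' -> not in reference -> no match (matches: 0)
  'chair' -> in reference (ref count 1, used 1/1) -> match (matches: 1)
  'bear' -> in reference (ref count 2, used 1/2) -> match (matches: 2)
  'eats' -> not in reference -> no match (matches: 2)
  'chair' -> ref count 1 already used up (1/1) -> clipped, no match (matches: 2)
  'forest' -> in reference (ref count 1, used 1/1) -> match (matches: 3)
  'familiar' -> in reference (ref count 2, used 1/2) -> match (matches: 4)
  'forest' -> ref count 1 already used up (1/1) -> clipped, no match (matches: 4)
  'field' -> not in reference -> no match (matches: 4)
Clipped matches: 4, Candidate length: 10
Precision = 4/10 = 2/5

2/5


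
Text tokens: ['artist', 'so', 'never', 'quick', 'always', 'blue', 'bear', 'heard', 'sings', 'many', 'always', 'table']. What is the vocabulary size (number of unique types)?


Listing all tokens and tracking unique types:
  Token 1: 'artist' -> NEW (unique so far: 1)
  Token 2: 'so' -> NEW (unique so far: 2)
  Token 3: 'never' -> NEW (unique so far: 3)
  Token 4: 'quick' -> NEW (unique so far: 4)
  Token 5: 'always' -> NEW (unique so far: 5)
  Token 6: 'blue' -> NEW (unique so far: 6)
  Token 7: 'bear' -> NEW (unique so far: 7)
  Token 8: 'heard' -> NEW (unique so far: 8)
  Token 9: 'sings' -> NEW (unique so far: 9)
  Token 10: 'many' -> NEW (unique so far: 10)
  Token 11: 'always' -> duplicate (unique so far: 10)
  Token 12: 'table' -> NEW (unique so far: 11)
Unique types: ('always', 'artist', 'bear', 'blue', 'heard', 'many', 'never', 'quick', 'sings', 'so', 'table')
Vocabulary size: 11

11


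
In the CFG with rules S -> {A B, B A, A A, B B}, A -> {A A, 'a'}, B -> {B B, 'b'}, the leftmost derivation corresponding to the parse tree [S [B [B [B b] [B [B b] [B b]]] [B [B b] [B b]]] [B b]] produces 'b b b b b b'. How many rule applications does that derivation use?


Every bracketed nonterminal node [X ...] in the tree is produced by exactly one rule application.
Reading the tree off as a leftmost derivation:
  Step 1: S  =>  B B   (applied S -> B B)
  Step 2: B B  =>  B B B   (applied B -> B B)
  Step 3: B B B  =>  B B B B   (applied B -> B B)
  Step 4: B B B B  =>  b B B B   (applied B -> b)
  Step 5: b B B B  =>  b B B B B   (applied B -> B B)
  Step 6: b B B B B  =>  b b B B B   (applied B -> b)
  Step 7: b b B B B  =>  b b b B B   (applied B -> b)
  Step 8: b b b B B  =>  b b b B B B   (applied B -> B B)
  Step 9: b b b B B B  =>  b b b b B B   (applied B -> b)
  Step 10: b b b b B B  =>  b b b b b B   (applied B -> b)
  Step 11: b b b b b B  =>  b b b b b b   (applied B -> b)
Final yield: b b b b b b
Total rewrite steps: 11

11


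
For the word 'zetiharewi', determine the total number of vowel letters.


Scanning each character of 'zetiharewi':
  Position 1: 'z' -> consonant (running count: 0)
  Position 2: 'e' -> vowel (running count: 1)
  Position 3: 't' -> consonant (running count: 1)
  Position 4: 'i' -> vowel (running count: 2)
  Position 5: 'h' -> consonant (running count: 2)
  Position 6: 'a' -> vowel (running count: 3)
  Position 7: 'r' -> consonant (running count: 3)
  Position 8: 'e' -> vowel (running count: 4)
  Position 9: 'w' -> consonant (running count: 4)
  Position 10: 'i' -> vowel (running count: 5)
Total vowels: 5

5


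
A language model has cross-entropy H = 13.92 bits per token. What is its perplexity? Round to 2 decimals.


Perplexity formula: PP = 2^H
H = 13.92
PP = 2^13.92
Decompose: 2^13.92 = 2^13 * 2^0.92
2^13 = 8192, 2^0.92 ~ 1.8921153
PP ~ 8192 * 1.8921153 = 15500.2085376
Rounded to 2 decimals: 15500.21

15500.21


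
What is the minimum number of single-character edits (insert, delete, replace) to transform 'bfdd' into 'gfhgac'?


Building DP table for s1='bfdd' (len 4) and s2='gfhgac' (len 6):
       g  f  h  g  a  c
    0  1  2  3  4  5  6
  b 1  1  2  3  4  5  6
  f 2  2  1  2  3  4  5
  d 3  3  2  2  3  4  5
  d 4  4  3  3  3  4  5
Edit distance = dp[4][6] = 5

5


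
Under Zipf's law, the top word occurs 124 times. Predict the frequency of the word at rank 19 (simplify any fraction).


Zipf's law: freq(rank) = f1 / rank
f1 = 124, rank = 19
freq = 124 / 19
GCD(124, 19) = 1
Simplified: 124/19

124/19


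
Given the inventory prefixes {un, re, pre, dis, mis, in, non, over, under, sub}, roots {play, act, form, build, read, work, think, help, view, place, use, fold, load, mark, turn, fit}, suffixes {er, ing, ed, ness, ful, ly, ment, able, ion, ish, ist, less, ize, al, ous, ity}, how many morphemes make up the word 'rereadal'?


Segmenting 'rereadal' against the inventory:
  're' -> prefix (morpheme 1)
  'read' -> root (morpheme 2)
  'al' -> suffix (morpheme 3)
Total morphemes: 3

3
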